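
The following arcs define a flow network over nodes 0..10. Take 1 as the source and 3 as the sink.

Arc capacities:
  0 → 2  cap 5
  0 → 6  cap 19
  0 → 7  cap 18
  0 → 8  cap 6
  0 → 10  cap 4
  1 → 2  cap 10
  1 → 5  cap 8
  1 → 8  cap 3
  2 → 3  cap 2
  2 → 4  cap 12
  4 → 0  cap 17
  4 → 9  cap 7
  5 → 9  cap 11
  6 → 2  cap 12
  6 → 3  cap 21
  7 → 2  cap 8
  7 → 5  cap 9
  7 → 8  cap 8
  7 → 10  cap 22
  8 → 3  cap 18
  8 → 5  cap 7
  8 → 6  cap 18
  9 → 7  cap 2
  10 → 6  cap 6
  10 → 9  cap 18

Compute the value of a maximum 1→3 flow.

augment #1: 1→2→3 bottleneck 2, total now 2
augment #2: 1→8→3 bottleneck 3, total now 5
augment #3: 1→2→4→0→6→3 bottleneck 8, total now 13
augment #4: 1→5→9→7→8→3 bottleneck 2, total now 15

Maximum flow value: 15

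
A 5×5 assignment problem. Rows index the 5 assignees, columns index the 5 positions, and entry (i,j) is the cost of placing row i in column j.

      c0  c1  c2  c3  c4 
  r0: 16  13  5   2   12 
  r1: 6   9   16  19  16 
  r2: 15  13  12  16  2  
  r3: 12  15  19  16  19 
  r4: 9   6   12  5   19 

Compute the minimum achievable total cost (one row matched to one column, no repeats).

one of 2 optimal assignments: row0→col2 (cost 5), row1→col0 (cost 6), row2→col4 (cost 2), row3→col1 (cost 15), row4→col3 (cost 5)
total = 5 + 6 + 2 + 15 + 5 = 33

Minimum assignment cost: 33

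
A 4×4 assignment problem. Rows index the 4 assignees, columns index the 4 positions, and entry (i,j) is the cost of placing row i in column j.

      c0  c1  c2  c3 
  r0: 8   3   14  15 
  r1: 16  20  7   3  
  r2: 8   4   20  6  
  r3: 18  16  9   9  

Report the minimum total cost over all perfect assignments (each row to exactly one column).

Minimum assignment cost: 23

optimal assignment: row0→col1 (cost 3), row1→col3 (cost 3), row2→col0 (cost 8), row3→col2 (cost 9)
total = 3 + 3 + 8 + 9 = 23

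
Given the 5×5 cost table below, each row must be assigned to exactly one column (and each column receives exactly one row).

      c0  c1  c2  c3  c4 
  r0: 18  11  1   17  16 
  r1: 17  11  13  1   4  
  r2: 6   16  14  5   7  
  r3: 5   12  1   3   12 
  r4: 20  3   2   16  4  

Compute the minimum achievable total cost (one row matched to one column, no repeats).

one of 2 optimal assignments: row0→col2 (cost 1), row1→col3 (cost 1), row2→col4 (cost 7), row3→col0 (cost 5), row4→col1 (cost 3)
total = 1 + 1 + 7 + 5 + 3 = 17

Minimum assignment cost: 17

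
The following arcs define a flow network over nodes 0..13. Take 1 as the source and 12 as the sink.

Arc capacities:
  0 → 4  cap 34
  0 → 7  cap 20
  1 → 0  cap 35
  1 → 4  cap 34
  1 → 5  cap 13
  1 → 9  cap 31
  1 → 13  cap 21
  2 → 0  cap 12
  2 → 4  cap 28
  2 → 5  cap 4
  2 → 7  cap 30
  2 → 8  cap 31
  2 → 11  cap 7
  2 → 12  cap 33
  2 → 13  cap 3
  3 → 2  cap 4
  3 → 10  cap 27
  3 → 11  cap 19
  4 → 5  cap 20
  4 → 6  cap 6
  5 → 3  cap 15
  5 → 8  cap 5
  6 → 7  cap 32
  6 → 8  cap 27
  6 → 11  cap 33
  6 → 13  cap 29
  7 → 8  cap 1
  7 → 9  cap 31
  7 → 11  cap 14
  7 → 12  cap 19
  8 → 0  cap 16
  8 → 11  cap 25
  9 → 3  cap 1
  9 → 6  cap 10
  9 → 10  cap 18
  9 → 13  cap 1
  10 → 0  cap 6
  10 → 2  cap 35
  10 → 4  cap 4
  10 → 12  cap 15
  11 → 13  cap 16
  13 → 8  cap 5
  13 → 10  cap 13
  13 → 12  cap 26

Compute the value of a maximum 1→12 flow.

augment #1: 1→13→12 bottleneck 21, total now 21
augment #2: 1→0→7→12 bottleneck 19, total now 40
augment #3: 1→9→10→12 bottleneck 15, total now 55
augment #4: 1→9→13→12 bottleneck 1, total now 56
augment #5: 1→4→6→13→12 bottleneck 4, total now 60
augment #6: 1→5→3→2→12 bottleneck 4, total now 64
augment #7: 1→9→10→2→12 bottleneck 3, total now 67
augment #8: 1→5→3→10→2→12 bottleneck 9, total now 76
augment #9: 1→9→3→10→2→12 bottleneck 1, total now 77
augment #10: 1→4→5→3→10→2→12 bottleneck 2, total now 79
augment #11: 1→4→6→13→10→2→12 bottleneck 2, total now 81
augment #12: 1→9→6→13→10→2→12 bottleneck 10, total now 91
augment #13: 1→0→7→11→13→10→2→12 bottleneck 1, total now 92

Maximum flow value: 92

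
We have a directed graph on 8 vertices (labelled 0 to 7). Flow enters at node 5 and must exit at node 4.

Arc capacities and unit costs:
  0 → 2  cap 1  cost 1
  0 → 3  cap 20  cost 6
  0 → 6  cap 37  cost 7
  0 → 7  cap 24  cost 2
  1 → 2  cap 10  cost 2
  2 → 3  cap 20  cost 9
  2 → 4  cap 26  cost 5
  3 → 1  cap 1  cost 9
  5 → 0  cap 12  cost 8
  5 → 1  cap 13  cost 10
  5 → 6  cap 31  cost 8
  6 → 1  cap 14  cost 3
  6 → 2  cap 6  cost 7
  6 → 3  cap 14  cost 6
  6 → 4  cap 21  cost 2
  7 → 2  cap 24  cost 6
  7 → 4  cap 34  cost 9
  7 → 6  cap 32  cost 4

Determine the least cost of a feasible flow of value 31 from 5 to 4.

shortest-cost path #1: 5→6→4 push 21 @ unit cost 10 (adds 210)
shortest-cost path #2: 5→0→2→4 push 1 @ unit cost 14 (adds 14)
shortest-cost path #3: 5→1→2→4 push 9 @ unit cost 17 (adds 153)
total cost = 377

Minimum cost for 31 units: 377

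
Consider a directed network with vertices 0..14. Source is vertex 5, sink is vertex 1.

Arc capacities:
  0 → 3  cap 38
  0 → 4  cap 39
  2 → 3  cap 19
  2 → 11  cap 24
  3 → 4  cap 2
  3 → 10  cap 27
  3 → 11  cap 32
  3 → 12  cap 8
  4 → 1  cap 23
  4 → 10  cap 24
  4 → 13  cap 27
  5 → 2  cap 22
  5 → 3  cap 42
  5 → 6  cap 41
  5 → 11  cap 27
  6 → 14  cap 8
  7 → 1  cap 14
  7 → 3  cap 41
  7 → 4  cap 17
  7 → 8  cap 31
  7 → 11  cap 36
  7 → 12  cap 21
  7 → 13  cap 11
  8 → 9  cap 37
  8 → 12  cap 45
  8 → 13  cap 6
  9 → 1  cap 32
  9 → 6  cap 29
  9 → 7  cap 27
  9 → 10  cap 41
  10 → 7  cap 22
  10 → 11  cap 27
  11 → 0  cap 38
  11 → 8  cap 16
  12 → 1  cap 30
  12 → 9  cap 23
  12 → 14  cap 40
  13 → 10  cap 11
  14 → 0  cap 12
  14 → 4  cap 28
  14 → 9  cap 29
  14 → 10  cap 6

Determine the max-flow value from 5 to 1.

augment #1: 5→3→4→1 bottleneck 2, total now 2
augment #2: 5→3→12→1 bottleneck 8, total now 10
augment #3: 5→3→10→7→1 bottleneck 14, total now 24
augment #4: 5→6→14→4→1 bottleneck 8, total now 32
augment #5: 5→11→0→4→1 bottleneck 13, total now 45
augment #6: 5→11→8→9→1 bottleneck 14, total now 59
augment #7: 5→2→11→8→9→1 bottleneck 2, total now 61
augment #8: 5→3→10→7→12→1 bottleneck 8, total now 69
augment #9: 5→2→11→0→4→14→9→1 bottleneck 8, total now 77

Maximum flow value: 77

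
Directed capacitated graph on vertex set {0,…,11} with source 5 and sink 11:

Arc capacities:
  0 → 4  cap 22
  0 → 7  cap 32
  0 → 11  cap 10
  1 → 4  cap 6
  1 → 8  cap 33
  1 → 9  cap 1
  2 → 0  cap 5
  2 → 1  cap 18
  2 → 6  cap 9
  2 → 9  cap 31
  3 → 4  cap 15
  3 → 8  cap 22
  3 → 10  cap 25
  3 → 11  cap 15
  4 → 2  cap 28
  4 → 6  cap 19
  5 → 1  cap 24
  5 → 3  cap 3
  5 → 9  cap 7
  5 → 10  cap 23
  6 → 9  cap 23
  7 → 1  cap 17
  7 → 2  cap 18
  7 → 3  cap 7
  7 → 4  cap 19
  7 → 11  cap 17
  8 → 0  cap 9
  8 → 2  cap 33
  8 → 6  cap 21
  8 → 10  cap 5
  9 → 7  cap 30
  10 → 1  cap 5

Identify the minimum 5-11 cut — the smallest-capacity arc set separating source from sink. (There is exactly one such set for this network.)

Min-cut arcs: {(0,11), (5,3), (7,3), (7,11)} (total capacity 37)

augment #1: 5→3→11 push 3
augment #2: 5→9→7→11 push 7
augment #3: 5→1→8→0→11 push 9
augment #4: 5→1→9→7→11 push 1
augment #5: 5→1→4→2→0→11 push 1
augment #6: 5→1→4→2→0→7→11 push 4
augment #7: 5→1→4→2→9→7→11 push 1
augment #8: 5→1→8→2→9→7→11 push 4
augment #9: 5→1→8→2→9→7→3→11 push 4
augment #10: 5→10→1→8→2→9→7→3→11 push 3
max flow = 37; residual-reachable set from 5 gives S-side
cut edges (S→T): {(0,11), (5,3), (7,3), (7,11)} total cap 37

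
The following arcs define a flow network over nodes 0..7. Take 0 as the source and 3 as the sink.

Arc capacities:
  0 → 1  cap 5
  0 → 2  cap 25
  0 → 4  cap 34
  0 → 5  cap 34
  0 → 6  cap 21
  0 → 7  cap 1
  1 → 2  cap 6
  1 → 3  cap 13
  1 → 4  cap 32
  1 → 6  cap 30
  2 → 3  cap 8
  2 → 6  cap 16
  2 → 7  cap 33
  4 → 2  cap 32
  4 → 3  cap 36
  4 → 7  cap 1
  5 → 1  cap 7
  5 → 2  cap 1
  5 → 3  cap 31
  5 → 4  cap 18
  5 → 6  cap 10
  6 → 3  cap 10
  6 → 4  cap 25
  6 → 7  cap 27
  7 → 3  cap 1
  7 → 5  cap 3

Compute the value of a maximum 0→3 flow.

augment #1: 0→1→3 bottleneck 5, total now 5
augment #2: 0→2→3 bottleneck 8, total now 13
augment #3: 0→4→3 bottleneck 34, total now 47
augment #4: 0→5→3 bottleneck 31, total now 78
augment #5: 0→6→3 bottleneck 10, total now 88
augment #6: 0→7→3 bottleneck 1, total now 89
augment #7: 0→5→1→3 bottleneck 3, total now 92
augment #8: 0→6→4→3 bottleneck 2, total now 94
augment #9: 0→2→7→5→1→3 bottleneck 3, total now 97

Maximum flow value: 97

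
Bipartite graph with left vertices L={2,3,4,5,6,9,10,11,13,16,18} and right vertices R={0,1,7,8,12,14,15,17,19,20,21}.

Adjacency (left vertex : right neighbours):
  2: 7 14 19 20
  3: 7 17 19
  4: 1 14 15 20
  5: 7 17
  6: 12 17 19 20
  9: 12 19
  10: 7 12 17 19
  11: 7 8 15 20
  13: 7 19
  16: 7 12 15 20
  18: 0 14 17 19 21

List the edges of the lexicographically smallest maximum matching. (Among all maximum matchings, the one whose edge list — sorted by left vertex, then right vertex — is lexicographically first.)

Lex-smallest maximum matching: {(2,14), (3,7), (4,1), (5,17), (6,20), (9,12), (10,19), (11,8), (16,15), (18,0)}

|M| = 10 (so the lex-smallest maximum matching has 10 edges)
process left vertices in ascending order; for each, take the smallest-labelled available neighbour that still permits 10 edges overall, or leave it unmatched if none does
lex-smallest matching: {2-14, 3-7, 4-1, 5-17, 6-20, 9-12, 10-19, 11-8, 16-15, 18-0}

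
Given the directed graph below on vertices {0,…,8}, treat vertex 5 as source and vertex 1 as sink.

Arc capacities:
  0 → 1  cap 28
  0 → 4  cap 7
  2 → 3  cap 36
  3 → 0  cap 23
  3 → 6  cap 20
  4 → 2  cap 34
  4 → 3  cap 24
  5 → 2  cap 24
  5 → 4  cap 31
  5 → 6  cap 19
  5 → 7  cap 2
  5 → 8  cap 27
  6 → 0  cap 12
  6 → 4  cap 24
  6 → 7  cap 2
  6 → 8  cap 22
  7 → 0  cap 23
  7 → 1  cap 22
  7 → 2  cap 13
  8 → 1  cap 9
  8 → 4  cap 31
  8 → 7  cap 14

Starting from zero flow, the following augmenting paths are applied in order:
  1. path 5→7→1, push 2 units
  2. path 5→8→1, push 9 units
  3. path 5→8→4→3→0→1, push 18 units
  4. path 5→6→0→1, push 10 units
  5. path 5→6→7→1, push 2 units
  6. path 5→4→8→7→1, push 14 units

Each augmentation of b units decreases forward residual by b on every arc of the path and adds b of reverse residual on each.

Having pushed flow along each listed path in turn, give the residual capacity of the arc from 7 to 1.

Residual capacity of (7,1): 4

after path 1 (5→7→1, push 2): res(7,1)=20
after path 2 (5→8→1, push 9): res(7,1)=20
after path 3 (5→8→4→3→0→1, push 18): res(7,1)=20
after path 4 (5→6→0→1, push 10): res(7,1)=20
after path 5 (5→6→7→1, push 2): res(7,1)=18
after path 6 (5→4→8→7→1, push 14): res(7,1)=4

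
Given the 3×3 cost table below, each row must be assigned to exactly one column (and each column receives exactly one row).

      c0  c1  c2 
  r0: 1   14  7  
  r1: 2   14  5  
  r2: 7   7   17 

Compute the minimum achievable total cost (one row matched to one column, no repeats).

optimal assignment: row0→col0 (cost 1), row1→col2 (cost 5), row2→col1 (cost 7)
total = 1 + 5 + 7 = 13

Minimum assignment cost: 13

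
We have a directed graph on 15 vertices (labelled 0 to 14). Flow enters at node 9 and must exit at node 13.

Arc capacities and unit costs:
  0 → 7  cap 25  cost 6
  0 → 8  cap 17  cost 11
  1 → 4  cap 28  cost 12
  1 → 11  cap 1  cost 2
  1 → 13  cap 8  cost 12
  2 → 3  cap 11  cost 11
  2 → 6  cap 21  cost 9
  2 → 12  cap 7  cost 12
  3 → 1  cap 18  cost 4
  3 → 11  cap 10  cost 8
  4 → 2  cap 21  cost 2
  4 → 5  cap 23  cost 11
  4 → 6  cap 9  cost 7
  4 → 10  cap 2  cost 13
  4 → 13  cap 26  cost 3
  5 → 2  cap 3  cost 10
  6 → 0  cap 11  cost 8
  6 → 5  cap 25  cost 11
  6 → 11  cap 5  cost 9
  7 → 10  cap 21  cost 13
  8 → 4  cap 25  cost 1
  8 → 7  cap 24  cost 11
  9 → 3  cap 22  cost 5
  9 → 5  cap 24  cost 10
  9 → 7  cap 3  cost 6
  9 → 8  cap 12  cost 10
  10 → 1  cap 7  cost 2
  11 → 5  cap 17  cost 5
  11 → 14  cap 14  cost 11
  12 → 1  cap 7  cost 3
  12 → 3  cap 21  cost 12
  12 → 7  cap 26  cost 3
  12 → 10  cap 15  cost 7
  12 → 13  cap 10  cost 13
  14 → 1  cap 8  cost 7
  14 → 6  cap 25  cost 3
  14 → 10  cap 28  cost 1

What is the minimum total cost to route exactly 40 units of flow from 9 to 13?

shortest-cost path #1: 9→8→4→13 push 12 @ unit cost 14 (adds 168)
shortest-cost path #2: 9→3→1→13 push 8 @ unit cost 21 (adds 168)
shortest-cost path #3: 9→3→1→4→13 push 10 @ unit cost 24 (adds 240)
shortest-cost path #4: 9→7→10→1→4→13 push 3 @ unit cost 36 (adds 108)
shortest-cost path #5: 9→3→11→14→10→1→4→13 push 1 @ unit cost 42 (adds 42)
shortest-cost path #6: 9→5→2→12→13 push 3 @ unit cost 45 (adds 135)
shortest-cost path #7: 9→3→11→14→10→1→4→2→12→13 push 3 @ unit cost 66 (adds 198)
total cost = 1059

Minimum cost for 40 units: 1059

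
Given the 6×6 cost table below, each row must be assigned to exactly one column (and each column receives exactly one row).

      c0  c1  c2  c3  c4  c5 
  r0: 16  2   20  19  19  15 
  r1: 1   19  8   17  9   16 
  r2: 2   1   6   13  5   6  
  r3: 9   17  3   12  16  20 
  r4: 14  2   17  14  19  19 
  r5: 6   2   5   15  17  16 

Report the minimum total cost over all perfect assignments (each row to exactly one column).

Minimum assignment cost: 40

one of 3 optimal assignments: row0→col1 (cost 2), row1→col4 (cost 9), row2→col5 (cost 6), row3→col2 (cost 3), row4→col3 (cost 14), row5→col0 (cost 6)
total = 2 + 9 + 6 + 3 + 14 + 6 = 40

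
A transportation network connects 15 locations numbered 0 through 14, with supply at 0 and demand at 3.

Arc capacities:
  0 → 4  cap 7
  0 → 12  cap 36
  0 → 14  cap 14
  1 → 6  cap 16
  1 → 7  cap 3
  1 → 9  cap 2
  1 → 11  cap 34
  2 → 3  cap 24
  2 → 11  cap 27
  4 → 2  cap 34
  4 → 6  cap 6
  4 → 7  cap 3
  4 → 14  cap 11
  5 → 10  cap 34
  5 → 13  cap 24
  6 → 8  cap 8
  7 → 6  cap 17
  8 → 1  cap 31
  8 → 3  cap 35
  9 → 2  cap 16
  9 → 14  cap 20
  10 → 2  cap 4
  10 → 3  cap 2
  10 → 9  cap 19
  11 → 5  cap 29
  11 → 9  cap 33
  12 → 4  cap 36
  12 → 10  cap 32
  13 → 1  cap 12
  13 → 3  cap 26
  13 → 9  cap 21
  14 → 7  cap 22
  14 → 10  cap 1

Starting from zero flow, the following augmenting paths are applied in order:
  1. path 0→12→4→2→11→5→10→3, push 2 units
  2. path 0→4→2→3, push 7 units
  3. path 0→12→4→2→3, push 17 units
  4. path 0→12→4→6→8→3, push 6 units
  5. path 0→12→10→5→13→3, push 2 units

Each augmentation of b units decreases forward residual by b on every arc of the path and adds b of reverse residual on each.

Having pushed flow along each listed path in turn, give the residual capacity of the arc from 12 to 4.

Residual capacity of (12,4): 11

after path 1 (0→12→4→2→11→5→10→3, push 2): res(12,4)=34
after path 2 (0→4→2→3, push 7): res(12,4)=34
after path 3 (0→12→4→2→3, push 17): res(12,4)=17
after path 4 (0→12→4→6→8→3, push 6): res(12,4)=11
after path 5 (0→12→10→5→13→3, push 2): res(12,4)=11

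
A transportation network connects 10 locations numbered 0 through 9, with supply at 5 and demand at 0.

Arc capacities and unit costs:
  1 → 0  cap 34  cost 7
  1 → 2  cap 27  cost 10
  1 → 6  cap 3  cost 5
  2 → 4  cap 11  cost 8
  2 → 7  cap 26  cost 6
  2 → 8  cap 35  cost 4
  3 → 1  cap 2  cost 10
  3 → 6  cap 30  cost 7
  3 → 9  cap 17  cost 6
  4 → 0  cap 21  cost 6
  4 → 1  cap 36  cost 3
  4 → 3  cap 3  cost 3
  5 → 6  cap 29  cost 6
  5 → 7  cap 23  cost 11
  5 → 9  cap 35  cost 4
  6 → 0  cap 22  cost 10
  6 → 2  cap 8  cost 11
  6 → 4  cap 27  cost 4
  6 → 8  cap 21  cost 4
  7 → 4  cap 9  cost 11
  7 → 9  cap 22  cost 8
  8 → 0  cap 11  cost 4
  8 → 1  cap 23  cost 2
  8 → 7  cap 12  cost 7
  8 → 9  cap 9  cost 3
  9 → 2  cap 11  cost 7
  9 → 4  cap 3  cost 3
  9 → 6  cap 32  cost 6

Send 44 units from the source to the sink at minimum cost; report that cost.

Minimum cost for 44 units: 721

shortest-cost path #1: 5→9→4→0 push 3 @ unit cost 13 (adds 39)
shortest-cost path #2: 5→6→8→0 push 11 @ unit cost 14 (adds 154)
shortest-cost path #3: 5→6→0 push 18 @ unit cost 16 (adds 288)
shortest-cost path #4: 5→9→6→0 push 4 @ unit cost 20 (adds 80)
shortest-cost path #5: 5→9→6→4→0 push 8 @ unit cost 20 (adds 160)
total cost = 721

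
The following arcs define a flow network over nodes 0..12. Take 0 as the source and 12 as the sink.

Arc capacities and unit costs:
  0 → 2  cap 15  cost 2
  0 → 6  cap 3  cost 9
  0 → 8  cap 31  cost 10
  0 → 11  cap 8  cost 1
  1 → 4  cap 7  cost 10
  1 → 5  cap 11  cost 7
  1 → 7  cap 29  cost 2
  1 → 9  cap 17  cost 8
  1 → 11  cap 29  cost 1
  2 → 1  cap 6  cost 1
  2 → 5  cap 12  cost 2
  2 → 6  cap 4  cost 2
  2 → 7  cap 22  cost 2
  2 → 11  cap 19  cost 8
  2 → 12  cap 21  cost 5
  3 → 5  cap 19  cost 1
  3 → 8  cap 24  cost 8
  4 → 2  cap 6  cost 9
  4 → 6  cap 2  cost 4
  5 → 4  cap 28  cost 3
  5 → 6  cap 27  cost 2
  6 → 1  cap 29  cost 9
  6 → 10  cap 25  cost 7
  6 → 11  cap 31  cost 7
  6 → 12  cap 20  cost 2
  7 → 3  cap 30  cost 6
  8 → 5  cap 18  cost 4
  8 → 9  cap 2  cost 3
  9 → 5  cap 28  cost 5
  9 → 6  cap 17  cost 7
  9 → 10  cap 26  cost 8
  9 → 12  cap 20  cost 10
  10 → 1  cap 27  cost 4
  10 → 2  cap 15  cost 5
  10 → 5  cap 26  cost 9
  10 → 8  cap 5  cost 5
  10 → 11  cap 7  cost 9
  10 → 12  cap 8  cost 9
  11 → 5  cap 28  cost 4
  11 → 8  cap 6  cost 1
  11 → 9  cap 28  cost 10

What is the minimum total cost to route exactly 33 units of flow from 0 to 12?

Minimum cost for 33 units: 334

shortest-cost path #1: 0→2→6→12 push 4 @ unit cost 6 (adds 24)
shortest-cost path #2: 0→2→12 push 11 @ unit cost 7 (adds 77)
shortest-cost path #3: 0→11→5→6→12 push 8 @ unit cost 9 (adds 72)
shortest-cost path #4: 0→6→12 push 3 @ unit cost 11 (adds 33)
shortest-cost path #5: 0→8→5→6→12 push 5 @ unit cost 18 (adds 90)
shortest-cost path #6: 0→8→5→6→2→12 push 2 @ unit cost 19 (adds 38)
total cost = 334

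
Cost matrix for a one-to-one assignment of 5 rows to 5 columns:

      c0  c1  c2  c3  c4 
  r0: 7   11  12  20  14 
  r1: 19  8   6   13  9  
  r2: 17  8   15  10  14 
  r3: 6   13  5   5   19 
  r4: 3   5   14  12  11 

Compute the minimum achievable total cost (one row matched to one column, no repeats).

one of 2 optimal assignments: row0→col0 (cost 7), row1→col4 (cost 9), row2→col3 (cost 10), row3→col2 (cost 5), row4→col1 (cost 5)
total = 7 + 9 + 10 + 5 + 5 = 36

Minimum assignment cost: 36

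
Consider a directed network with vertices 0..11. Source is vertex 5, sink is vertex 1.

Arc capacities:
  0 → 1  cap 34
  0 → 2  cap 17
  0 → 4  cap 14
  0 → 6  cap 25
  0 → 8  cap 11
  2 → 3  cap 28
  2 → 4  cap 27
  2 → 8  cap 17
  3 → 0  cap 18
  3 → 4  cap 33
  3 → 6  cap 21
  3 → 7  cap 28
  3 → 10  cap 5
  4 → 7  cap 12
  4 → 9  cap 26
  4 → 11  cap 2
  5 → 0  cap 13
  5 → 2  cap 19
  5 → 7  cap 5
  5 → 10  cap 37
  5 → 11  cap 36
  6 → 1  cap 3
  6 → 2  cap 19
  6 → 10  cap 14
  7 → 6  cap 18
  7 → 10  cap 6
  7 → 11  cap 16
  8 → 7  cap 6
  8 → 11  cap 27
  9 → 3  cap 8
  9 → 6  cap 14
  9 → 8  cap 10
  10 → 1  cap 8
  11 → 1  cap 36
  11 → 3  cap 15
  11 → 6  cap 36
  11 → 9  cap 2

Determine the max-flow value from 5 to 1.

augment #1: 5→0→1 bottleneck 13, total now 13
augment #2: 5→10→1 bottleneck 8, total now 21
augment #3: 5→11→1 bottleneck 36, total now 57
augment #4: 5→7→6→1 bottleneck 3, total now 60
augment #5: 5→2→3→0→1 bottleneck 18, total now 78

Maximum flow value: 78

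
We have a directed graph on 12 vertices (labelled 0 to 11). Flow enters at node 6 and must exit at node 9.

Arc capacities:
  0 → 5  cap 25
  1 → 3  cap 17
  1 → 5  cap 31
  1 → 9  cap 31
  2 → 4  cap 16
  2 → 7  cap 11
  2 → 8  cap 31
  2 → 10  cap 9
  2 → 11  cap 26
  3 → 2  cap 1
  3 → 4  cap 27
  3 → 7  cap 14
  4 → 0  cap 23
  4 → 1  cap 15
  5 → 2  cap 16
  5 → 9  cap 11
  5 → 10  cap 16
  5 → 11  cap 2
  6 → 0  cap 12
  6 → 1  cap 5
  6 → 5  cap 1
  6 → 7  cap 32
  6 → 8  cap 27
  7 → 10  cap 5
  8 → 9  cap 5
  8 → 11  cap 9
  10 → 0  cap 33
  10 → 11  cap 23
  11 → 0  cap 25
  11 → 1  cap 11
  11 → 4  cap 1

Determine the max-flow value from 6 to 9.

Maximum flow value: 37

augment #1: 6→1→9 bottleneck 5, total now 5
augment #2: 6→5→9 bottleneck 1, total now 6
augment #3: 6→8→9 bottleneck 5, total now 11
augment #4: 6→0→5→9 bottleneck 10, total now 21
augment #5: 6→8→11→1→9 bottleneck 9, total now 30
augment #6: 6→0→5→11→1→9 bottleneck 2, total now 32
augment #7: 6→7→10→11→4→1→9 bottleneck 1, total now 33
augment #8: 6→7→10→0→5→2→4→1→9 bottleneck 4, total now 37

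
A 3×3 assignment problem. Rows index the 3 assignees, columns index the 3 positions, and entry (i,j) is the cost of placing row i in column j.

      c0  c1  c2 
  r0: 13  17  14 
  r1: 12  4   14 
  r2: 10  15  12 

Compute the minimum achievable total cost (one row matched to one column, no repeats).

Minimum assignment cost: 28

optimal assignment: row0→col2 (cost 14), row1→col1 (cost 4), row2→col0 (cost 10)
total = 14 + 4 + 10 = 28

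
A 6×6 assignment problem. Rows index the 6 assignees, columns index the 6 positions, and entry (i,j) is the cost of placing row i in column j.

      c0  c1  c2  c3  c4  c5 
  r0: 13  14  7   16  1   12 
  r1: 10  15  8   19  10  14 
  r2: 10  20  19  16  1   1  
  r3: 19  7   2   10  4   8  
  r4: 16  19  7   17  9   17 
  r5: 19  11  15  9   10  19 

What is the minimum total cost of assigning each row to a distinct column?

Minimum assignment cost: 35

optimal assignment: row0→col4 (cost 1), row1→col0 (cost 10), row2→col5 (cost 1), row3→col1 (cost 7), row4→col2 (cost 7), row5→col3 (cost 9)
total = 1 + 10 + 1 + 7 + 7 + 9 = 35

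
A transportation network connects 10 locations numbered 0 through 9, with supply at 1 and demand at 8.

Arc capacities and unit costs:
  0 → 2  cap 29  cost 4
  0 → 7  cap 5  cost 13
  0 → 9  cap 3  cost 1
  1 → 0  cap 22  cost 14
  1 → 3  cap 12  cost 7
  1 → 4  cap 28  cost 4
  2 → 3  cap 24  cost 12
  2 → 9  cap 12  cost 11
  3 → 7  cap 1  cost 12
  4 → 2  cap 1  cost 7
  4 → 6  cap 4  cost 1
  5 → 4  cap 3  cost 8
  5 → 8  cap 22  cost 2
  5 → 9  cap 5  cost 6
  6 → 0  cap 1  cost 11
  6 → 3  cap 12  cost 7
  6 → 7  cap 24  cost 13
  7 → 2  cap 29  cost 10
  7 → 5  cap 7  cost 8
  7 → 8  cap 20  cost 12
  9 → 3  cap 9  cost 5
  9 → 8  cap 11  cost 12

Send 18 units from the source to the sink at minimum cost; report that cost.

Minimum cost for 18 units: 611

shortest-cost path #1: 1→0→9→8 push 3 @ unit cost 27 (adds 81)
shortest-cost path #2: 1→4→6→7→5→8 push 4 @ unit cost 28 (adds 112)
shortest-cost path #3: 1→3→7→5→8 push 1 @ unit cost 29 (adds 29)
shortest-cost path #4: 1→4→2→9→8 push 1 @ unit cost 34 (adds 34)
shortest-cost path #5: 1→0→7→5→8 push 2 @ unit cost 37 (adds 74)
shortest-cost path #6: 1→0→7→8 push 3 @ unit cost 39 (adds 117)
shortest-cost path #7: 1→0→2→9→8 push 4 @ unit cost 41 (adds 164)
total cost = 611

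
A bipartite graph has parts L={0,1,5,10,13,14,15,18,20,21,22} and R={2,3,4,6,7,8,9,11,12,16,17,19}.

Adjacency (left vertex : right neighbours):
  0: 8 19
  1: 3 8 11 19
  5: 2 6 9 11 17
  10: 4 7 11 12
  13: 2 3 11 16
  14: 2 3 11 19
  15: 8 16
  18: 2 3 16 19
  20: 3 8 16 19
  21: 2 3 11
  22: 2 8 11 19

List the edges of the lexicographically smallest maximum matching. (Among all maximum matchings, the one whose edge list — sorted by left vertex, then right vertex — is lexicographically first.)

Lex-smallest maximum matching: {(0,8), (1,3), (5,6), (10,4), (13,2), (14,11), (15,16), (18,19)}

|M| = 8 (so the lex-smallest maximum matching has 8 edges)
process left vertices in ascending order; for each, take the smallest-labelled available neighbour that still permits 8 edges overall, or leave it unmatched if none does
lex-smallest matching: {0-8, 1-3, 5-6, 10-4, 13-2, 14-11, 15-16, 18-19}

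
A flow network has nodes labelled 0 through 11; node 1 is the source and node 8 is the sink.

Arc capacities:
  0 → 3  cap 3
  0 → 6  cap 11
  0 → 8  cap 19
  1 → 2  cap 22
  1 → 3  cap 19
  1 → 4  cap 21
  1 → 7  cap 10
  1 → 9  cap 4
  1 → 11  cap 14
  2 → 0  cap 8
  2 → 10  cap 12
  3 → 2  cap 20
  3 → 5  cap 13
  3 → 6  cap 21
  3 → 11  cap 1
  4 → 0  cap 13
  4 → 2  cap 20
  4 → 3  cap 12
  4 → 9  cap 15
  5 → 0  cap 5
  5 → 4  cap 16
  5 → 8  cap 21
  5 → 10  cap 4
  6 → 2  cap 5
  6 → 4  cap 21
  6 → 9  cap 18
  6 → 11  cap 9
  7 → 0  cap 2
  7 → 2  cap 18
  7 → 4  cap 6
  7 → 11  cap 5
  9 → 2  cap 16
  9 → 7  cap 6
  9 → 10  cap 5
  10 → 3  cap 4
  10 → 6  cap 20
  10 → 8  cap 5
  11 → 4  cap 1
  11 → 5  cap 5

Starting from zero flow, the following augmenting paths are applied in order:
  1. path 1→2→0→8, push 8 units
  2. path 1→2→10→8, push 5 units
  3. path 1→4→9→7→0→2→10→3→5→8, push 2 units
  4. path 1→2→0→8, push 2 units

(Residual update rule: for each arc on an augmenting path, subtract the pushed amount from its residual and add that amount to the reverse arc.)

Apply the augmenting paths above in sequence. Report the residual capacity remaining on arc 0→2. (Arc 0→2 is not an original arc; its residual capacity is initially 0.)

Residual capacity of (0,2): 8

after path 1 (1→2→0→8, push 8): res(0,2)=8
after path 2 (1→2→10→8, push 5): res(0,2)=8
after path 3 (1→4→9→7→0→2→10→3→5→8, push 2): res(0,2)=6
after path 4 (1→2→0→8, push 2): res(0,2)=8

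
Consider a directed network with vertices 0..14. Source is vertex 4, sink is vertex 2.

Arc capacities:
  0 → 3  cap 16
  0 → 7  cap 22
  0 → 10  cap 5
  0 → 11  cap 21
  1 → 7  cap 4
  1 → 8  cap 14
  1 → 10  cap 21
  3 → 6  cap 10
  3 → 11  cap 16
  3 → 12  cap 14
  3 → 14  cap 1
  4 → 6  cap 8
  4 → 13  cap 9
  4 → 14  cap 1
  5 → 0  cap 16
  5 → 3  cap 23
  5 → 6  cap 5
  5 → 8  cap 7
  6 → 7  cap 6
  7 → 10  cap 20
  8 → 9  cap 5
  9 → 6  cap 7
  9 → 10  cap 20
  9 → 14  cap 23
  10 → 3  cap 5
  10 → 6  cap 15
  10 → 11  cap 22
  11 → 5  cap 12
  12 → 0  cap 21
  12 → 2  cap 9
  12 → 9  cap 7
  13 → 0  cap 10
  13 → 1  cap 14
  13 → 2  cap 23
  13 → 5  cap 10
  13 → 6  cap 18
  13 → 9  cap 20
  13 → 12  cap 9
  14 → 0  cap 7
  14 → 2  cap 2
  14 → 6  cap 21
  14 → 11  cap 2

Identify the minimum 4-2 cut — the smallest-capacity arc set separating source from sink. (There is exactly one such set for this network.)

augment #1: 4→13→2 push 9
augment #2: 4→14→2 push 1
augment #3: 4→6→7→10→3→12→2 push 5
augment #4: 4→6→7→10→11→5→3→12→2 push 1
max flow = 16; residual-reachable set from 4 gives S-side
cut edges (S→T): {(4,13), (4,14), (6,7)} total cap 16

Min-cut arcs: {(4,13), (4,14), (6,7)} (total capacity 16)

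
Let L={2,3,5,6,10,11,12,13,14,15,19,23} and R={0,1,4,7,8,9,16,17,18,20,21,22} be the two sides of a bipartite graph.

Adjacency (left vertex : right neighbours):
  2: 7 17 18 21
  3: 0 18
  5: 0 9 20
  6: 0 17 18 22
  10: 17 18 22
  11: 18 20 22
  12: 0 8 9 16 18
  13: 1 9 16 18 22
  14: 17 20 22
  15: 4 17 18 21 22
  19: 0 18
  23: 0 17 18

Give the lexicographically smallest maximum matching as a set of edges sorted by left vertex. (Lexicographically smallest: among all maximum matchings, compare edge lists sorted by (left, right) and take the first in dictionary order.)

Lex-smallest maximum matching: {(2,7), (3,0), (5,9), (6,17), (10,18), (11,20), (12,8), (13,1), (14,22), (15,4)}

|M| = 10 (so the lex-smallest maximum matching has 10 edges)
process left vertices in ascending order; for each, take the smallest-labelled available neighbour that still permits 10 edges overall, or leave it unmatched if none does
lex-smallest matching: {2-7, 3-0, 5-9, 6-17, 10-18, 11-20, 12-8, 13-1, 14-22, 15-4}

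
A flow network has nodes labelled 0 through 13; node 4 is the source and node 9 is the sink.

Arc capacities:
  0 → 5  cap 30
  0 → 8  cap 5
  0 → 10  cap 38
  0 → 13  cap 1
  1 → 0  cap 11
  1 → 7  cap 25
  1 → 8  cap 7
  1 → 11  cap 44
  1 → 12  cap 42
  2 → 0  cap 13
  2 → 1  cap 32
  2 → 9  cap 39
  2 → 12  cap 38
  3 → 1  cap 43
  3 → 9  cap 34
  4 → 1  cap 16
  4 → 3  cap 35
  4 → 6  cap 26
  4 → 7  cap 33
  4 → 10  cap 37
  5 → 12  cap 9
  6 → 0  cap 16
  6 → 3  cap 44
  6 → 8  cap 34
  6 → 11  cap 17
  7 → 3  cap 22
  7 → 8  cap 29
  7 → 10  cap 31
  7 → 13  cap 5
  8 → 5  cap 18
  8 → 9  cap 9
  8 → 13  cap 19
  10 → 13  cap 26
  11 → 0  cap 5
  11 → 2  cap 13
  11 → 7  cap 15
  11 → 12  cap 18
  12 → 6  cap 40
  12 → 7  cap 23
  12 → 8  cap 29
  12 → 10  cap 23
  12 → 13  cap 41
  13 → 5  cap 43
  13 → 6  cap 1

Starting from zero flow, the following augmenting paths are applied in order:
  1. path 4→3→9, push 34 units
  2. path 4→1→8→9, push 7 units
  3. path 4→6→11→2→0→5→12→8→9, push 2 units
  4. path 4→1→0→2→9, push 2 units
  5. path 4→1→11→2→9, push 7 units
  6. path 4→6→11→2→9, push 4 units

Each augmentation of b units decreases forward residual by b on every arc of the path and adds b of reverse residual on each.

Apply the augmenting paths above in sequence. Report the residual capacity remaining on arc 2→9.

Residual capacity of (2,9): 26

after path 1 (4→3→9, push 34): res(2,9)=39
after path 2 (4→1→8→9, push 7): res(2,9)=39
after path 3 (4→6→11→2→0→5→12→8→9, push 2): res(2,9)=39
after path 4 (4→1→0→2→9, push 2): res(2,9)=37
after path 5 (4→1→11→2→9, push 7): res(2,9)=30
after path 6 (4→6→11→2→9, push 4): res(2,9)=26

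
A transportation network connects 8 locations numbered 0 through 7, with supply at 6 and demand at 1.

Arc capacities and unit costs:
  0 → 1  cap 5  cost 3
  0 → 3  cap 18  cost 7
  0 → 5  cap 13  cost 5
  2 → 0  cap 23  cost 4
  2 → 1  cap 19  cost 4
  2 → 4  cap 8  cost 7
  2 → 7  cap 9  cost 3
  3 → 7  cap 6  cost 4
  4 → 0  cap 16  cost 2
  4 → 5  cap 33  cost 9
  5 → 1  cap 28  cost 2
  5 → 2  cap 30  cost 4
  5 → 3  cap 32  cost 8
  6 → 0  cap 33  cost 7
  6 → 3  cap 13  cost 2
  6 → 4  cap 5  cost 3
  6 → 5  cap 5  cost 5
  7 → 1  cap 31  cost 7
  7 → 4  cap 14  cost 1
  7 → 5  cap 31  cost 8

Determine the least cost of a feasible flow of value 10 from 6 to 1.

shortest-cost path #1: 6→5→1 push 5 @ unit cost 7 (adds 35)
shortest-cost path #2: 6→4→0→1 push 5 @ unit cost 8 (adds 40)
total cost = 75

Minimum cost for 10 units: 75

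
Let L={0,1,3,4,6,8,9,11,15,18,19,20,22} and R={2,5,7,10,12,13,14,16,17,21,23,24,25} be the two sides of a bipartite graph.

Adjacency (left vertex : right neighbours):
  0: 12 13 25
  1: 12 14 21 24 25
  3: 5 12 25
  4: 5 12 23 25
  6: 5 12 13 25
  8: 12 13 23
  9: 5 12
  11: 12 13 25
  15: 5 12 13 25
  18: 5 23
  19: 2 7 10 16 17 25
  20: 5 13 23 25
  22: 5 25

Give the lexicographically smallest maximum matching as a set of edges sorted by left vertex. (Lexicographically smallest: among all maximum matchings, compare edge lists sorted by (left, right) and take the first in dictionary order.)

Lex-smallest maximum matching: {(0,12), (1,14), (3,5), (4,23), (6,13), (11,25), (19,2)}

|M| = 7 (so the lex-smallest maximum matching has 7 edges)
process left vertices in ascending order; for each, take the smallest-labelled available neighbour that still permits 7 edges overall, or leave it unmatched if none does
lex-smallest matching: {0-12, 1-14, 3-5, 4-23, 6-13, 11-25, 19-2}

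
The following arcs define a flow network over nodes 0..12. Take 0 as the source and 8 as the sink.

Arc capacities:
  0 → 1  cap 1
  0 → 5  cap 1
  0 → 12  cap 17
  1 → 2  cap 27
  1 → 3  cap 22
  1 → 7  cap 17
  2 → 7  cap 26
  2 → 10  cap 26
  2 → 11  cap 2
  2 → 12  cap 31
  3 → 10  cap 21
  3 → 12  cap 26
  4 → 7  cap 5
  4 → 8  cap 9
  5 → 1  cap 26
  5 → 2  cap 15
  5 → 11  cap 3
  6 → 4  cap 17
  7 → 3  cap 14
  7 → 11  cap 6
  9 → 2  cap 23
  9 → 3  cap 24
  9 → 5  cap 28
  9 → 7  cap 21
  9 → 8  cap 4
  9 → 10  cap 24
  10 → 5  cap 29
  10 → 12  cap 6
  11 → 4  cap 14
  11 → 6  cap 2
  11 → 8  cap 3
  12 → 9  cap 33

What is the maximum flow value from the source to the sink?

Maximum flow value: 15

augment #1: 0→5→11→8 bottleneck 1, total now 1
augment #2: 0→12→9→8 bottleneck 4, total now 5
augment #3: 0→1→2→11→8 bottleneck 1, total now 6
augment #4: 0→12→9→2→11→8 bottleneck 1, total now 7
augment #5: 0→12→9→5→11→4→8 bottleneck 2, total now 9
augment #6: 0→12→9→7→11→4→8 bottleneck 6, total now 15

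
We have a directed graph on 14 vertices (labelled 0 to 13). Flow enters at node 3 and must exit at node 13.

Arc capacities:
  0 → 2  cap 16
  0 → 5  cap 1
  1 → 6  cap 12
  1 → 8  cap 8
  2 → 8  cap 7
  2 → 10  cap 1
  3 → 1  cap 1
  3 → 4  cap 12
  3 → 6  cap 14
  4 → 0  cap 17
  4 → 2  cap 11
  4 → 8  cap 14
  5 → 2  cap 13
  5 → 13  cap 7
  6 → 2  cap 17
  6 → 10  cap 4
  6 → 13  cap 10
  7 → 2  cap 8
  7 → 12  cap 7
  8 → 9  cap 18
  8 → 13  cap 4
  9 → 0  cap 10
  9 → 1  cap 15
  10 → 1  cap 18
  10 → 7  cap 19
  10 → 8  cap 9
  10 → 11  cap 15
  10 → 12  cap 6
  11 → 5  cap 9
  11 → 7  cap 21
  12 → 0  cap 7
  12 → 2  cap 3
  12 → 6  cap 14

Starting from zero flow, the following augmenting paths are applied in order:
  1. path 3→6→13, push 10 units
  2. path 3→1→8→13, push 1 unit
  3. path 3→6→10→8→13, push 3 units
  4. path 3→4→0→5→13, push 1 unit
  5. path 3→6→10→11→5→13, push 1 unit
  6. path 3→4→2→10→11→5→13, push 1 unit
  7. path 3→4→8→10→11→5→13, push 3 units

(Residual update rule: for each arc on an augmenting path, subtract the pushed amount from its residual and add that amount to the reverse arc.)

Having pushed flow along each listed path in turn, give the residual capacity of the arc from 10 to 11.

Residual capacity of (10,11): 10

after path 1 (3→6→13, push 10): res(10,11)=15
after path 2 (3→1→8→13, push 1): res(10,11)=15
after path 3 (3→6→10→8→13, push 3): res(10,11)=15
after path 4 (3→4→0→5→13, push 1): res(10,11)=15
after path 5 (3→6→10→11→5→13, push 1): res(10,11)=14
after path 6 (3→4→2→10→11→5→13, push 1): res(10,11)=13
after path 7 (3→4→8→10→11→5→13, push 3): res(10,11)=10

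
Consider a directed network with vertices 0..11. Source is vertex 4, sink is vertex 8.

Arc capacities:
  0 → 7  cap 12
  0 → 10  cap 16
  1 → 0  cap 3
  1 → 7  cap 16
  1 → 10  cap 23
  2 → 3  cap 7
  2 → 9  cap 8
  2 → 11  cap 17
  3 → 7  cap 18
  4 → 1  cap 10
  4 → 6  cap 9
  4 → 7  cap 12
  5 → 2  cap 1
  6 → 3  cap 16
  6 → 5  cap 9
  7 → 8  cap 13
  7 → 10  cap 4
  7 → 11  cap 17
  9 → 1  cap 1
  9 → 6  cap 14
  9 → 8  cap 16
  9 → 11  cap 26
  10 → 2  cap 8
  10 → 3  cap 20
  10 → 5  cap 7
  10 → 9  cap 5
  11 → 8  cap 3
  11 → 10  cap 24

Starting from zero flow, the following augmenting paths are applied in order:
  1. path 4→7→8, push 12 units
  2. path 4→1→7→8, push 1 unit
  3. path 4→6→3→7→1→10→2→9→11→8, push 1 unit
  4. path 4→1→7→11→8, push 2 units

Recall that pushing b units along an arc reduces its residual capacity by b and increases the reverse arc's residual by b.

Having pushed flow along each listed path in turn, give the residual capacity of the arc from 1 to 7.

after path 1 (4→7→8, push 12): res(1,7)=16
after path 2 (4→1→7→8, push 1): res(1,7)=15
after path 3 (4→6→3→7→1→10→2→9→11→8, push 1): res(1,7)=16
after path 4 (4→1→7→11→8, push 2): res(1,7)=14

Residual capacity of (1,7): 14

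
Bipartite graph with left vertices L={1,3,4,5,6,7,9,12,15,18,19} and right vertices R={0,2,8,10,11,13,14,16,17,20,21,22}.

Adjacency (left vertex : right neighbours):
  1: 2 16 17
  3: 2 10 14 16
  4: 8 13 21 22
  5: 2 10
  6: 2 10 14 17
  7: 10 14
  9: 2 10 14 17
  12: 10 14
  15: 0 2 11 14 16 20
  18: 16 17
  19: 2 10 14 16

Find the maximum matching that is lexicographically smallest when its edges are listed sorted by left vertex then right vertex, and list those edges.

|M| = 7 (so the lex-smallest maximum matching has 7 edges)
process left vertices in ascending order; for each, take the smallest-labelled available neighbour that still permits 7 edges overall, or leave it unmatched if none does
lex-smallest matching: {1-2, 3-10, 4-8, 6-14, 9-17, 15-0, 18-16}

Lex-smallest maximum matching: {(1,2), (3,10), (4,8), (6,14), (9,17), (15,0), (18,16)}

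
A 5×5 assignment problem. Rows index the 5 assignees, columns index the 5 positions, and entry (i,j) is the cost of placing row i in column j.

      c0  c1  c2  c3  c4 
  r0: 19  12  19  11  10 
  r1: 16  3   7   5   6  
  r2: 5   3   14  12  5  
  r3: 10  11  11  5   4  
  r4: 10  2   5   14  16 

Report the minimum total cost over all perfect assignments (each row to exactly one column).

Minimum assignment cost: 28

one of 2 optimal assignments: row0→col3 (cost 11), row1→col1 (cost 3), row2→col0 (cost 5), row3→col4 (cost 4), row4→col2 (cost 5)
total = 11 + 3 + 5 + 4 + 5 = 28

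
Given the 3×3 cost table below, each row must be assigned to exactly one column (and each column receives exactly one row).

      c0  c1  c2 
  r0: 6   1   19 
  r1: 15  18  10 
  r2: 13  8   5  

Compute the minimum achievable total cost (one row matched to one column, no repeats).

optimal assignment: row0→col1 (cost 1), row1→col0 (cost 15), row2→col2 (cost 5)
total = 1 + 15 + 5 = 21

Minimum assignment cost: 21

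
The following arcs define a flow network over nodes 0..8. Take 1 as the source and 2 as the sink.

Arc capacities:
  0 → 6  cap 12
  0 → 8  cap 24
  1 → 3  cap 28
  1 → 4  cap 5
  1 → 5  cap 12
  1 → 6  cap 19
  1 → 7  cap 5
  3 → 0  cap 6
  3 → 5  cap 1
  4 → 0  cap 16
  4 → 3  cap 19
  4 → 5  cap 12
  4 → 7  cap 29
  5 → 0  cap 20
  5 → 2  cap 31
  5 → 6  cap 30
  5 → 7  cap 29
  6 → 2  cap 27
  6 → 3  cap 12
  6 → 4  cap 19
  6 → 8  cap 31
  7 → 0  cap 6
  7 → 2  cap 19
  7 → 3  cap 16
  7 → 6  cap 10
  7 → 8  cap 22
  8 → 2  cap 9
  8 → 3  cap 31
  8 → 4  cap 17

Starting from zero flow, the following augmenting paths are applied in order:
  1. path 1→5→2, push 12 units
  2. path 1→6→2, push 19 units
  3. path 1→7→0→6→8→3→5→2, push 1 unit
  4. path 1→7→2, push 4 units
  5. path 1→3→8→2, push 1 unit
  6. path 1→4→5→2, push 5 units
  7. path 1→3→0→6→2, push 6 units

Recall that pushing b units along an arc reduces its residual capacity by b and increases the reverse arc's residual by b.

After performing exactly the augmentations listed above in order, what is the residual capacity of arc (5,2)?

Residual capacity of (5,2): 13

after path 1 (1→5→2, push 12): res(5,2)=19
after path 2 (1→6→2, push 19): res(5,2)=19
after path 3 (1→7→0→6→8→3→5→2, push 1): res(5,2)=18
after path 4 (1→7→2, push 4): res(5,2)=18
after path 5 (1→3→8→2, push 1): res(5,2)=18
after path 6 (1→4→5→2, push 5): res(5,2)=13
after path 7 (1→3→0→6→2, push 6): res(5,2)=13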